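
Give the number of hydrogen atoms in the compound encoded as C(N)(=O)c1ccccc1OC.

Hydrogens are implicit in SMILES; fill each atom to its normal valence:
  4 × C (aromatic): 1 H each → 4
  2 × C (aromatic): no H
  2 × O: no H
  1 × C: 3 H
  1 × C: no H
  1 × N: 2 H
  Total hydrogens = 9.

9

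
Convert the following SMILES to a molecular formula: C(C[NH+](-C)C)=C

Heavy atoms from the SMILES: 5 C, 1 N.
Implicit hydrogens by atom environment:
  2 × C: 3 H each → 6
  2 × C: 2 H each → 4
  1 × C: 1 H
  1 × N (charge +1): 1 H
  Total hydrogens = 12.
Net charge +1.
Molecular formula: C5H12N+

C5H12N+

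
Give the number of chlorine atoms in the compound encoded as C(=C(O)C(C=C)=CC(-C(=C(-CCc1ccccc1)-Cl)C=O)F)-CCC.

The symbol for chlorine appears 1 time in the SMILES.

1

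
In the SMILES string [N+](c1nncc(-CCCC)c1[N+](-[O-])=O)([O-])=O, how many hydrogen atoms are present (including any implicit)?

Hydrogens are implicit in SMILES; fill each atom to its normal valence:
  3 × C: 2 H each → 6
  3 × C (aromatic): no H
  2 × N (aromatic): no H
  2 × N (charge +1): no H
  2 × O: no H
  2 × O (charge -1): no H
  1 × C: 3 H
  1 × C (aromatic): 1 H
  Total hydrogens = 10.

10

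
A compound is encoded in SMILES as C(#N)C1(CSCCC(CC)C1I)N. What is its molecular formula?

Heavy atoms from the SMILES: 9 C, 1 I, 2 N, 1 S.
Implicit hydrogens by atom environment:
  4 × C: 2 H each → 8
  2 × C: 1 H each → 2
  2 × C: no H
  1 × C: 3 H
  1 × I: no H
  1 × N: 2 H
  1 × N: no H
  1 × S: no H
  Total hydrogens = 15.
Molecular formula: C9H15IN2S

C9H15IN2S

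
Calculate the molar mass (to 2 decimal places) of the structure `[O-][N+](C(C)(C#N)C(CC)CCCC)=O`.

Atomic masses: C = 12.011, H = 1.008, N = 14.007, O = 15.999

Molecular formula: C10H18N2O2.
M = 10×12.011 + 18×1.008 + 2×14.007 + 2×15.999 = 198.27 g/mol.

198.27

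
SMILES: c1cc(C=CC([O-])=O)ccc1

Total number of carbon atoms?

The symbol for carbon appears 9 times in the SMILES. Lowercase c denotes aromatic carbon and counts toward C.

9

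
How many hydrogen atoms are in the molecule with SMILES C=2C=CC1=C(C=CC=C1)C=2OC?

Hydrogens are implicit in SMILES; fill each atom to its normal valence:
  7 × C (aromatic): 1 H each → 7
  3 × C (aromatic): no H
  1 × C: 3 H
  1 × O: no H
  Total hydrogens = 10.

10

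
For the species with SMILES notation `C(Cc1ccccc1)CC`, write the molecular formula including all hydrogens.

C10H14

Heavy atoms from the SMILES: 10 C.
Implicit hydrogens by atom environment:
  5 × C (aromatic): 1 H each → 5
  3 × C: 2 H each → 6
  1 × C: 3 H
  1 × C (aromatic): no H
  Total hydrogens = 14.
Molecular formula: C10H14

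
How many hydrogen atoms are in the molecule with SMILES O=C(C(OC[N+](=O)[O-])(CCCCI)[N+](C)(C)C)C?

Hydrogens are implicit in SMILES; fill each atom to its normal valence:
  5 × C: 2 H each → 10
  4 × C: 3 H each → 12
  3 × O: no H
  2 × C: no H
  2 × N (charge +1): no H
  1 × I: no H
  1 × O (charge -1): no H
  Total hydrogens = 22.

22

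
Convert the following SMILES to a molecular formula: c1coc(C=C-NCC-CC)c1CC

C12H19NO

Heavy atoms from the SMILES: 12 C, 1 N, 1 O.
Implicit hydrogens by atom environment:
  4 × C: 2 H each → 8
  2 × C: 3 H each → 6
  2 × C (aromatic): 1 H each → 2
  2 × C: 1 H each → 2
  2 × C (aromatic): no H
  1 × N: 1 H
  1 × O (aromatic): no H
  Total hydrogens = 19.
Molecular formula: C12H19NO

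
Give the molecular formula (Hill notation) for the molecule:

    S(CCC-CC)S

Heavy atoms from the SMILES: 5 C, 2 S.
Implicit hydrogens by atom environment:
  4 × C: 2 H each → 8
  1 × C: 3 H
  1 × S: 1 H
  1 × S: no H
  Total hydrogens = 12.
Molecular formula: C5H12S2

C5H12S2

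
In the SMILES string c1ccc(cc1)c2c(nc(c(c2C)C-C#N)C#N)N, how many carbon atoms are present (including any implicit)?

The symbol for carbon appears 15 times in the SMILES. Lowercase c denotes aromatic carbon and counts toward C.

15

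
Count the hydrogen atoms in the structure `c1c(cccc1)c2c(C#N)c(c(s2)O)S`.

Hydrogens are implicit in SMILES; fill each atom to its normal valence:
  5 × C (aromatic): 1 H each → 5
  5 × C (aromatic): no H
  1 × C: no H
  1 × N: no H
  1 × O: 1 H
  1 × S: 1 H
  1 × S (aromatic): no H
  Total hydrogens = 7.

7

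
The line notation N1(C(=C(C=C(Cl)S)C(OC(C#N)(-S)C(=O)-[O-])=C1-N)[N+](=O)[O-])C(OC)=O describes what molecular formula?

C11H8ClN4O7S2-

Heavy atoms from the SMILES: 11 C, 1 Cl, 4 N, 7 O, 2 S.
Implicit hydrogens by atom environment:
  5 × C: no H
  5 × O: no H
  4 × C (aromatic): no H
  2 × O (charge -1): no H
  2 × S: 1 H each → 2
  1 × C: 3 H
  1 × C: 1 H
  1 × Cl: no H
  1 × N: 2 H
  1 × N (aromatic): no H
  1 × N: no H
  1 × N (charge +1): no H
  Total hydrogens = 8.
Net charge -1.
Molecular formula: C11H8ClN4O7S2-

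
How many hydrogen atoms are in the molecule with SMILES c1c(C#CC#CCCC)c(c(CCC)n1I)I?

Hydrogens are implicit in SMILES; fill each atom to its normal valence:
  4 × C: 2 H each → 8
  4 × C: no H
  3 × C (aromatic): no H
  2 × C: 3 H each → 6
  2 × I: no H
  1 × C (aromatic): 1 H
  1 × N (aromatic): no H
  Total hydrogens = 15.

15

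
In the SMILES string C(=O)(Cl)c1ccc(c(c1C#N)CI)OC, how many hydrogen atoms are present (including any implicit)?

7

Hydrogens are implicit in SMILES; fill each atom to its normal valence:
  4 × C (aromatic): no H
  2 × C (aromatic): 1 H each → 2
  2 × C: no H
  2 × O: no H
  1 × C: 3 H
  1 × C: 2 H
  1 × Cl: no H
  1 × I: no H
  1 × N: no H
  Total hydrogens = 7.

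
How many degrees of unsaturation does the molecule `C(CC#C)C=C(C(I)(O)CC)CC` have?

3

Molecular formula from the SMILES: C11H17IO.
DoU = (2C + 2 + N − H − X)/2 = (2·11 + 2 + 0 − 17 − 1)/2 = 6/2 = 3.
(Structurally: 0 ring(s) + 3 π bond(s) = 3.)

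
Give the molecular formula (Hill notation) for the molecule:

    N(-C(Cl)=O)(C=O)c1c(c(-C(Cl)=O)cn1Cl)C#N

C8H2Cl3N3O3

Heavy atoms from the SMILES: 8 C, 3 Cl, 3 N, 3 O.
Implicit hydrogens by atom environment:
  3 × C (aromatic): no H
  3 × C: no H
  3 × Cl: no H
  3 × O: no H
  2 × N: no H
  1 × C (aromatic): 1 H
  1 × C: 1 H
  1 × N (aromatic): no H
  Total hydrogens = 2.
Molecular formula: C8H2Cl3N3O3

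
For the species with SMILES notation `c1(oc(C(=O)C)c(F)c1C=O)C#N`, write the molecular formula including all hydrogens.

Heavy atoms from the SMILES: 8 C, 1 F, 1 N, 3 O.
Implicit hydrogens by atom environment:
  4 × C (aromatic): no H
  2 × C: no H
  2 × O: no H
  1 × C: 3 H
  1 × C: 1 H
  1 × F: no H
  1 × N: no H
  1 × O (aromatic): no H
  Total hydrogens = 4.
Molecular formula: C8H4FNO3

C8H4FNO3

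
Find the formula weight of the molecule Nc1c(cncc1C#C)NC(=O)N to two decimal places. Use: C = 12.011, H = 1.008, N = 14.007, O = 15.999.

176.18

Molecular formula: C8H8N4O.
M = 8×12.011 + 8×1.008 + 4×14.007 + 1×15.999 = 176.18 g/mol.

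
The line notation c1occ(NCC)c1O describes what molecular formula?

Heavy atoms from the SMILES: 6 C, 1 N, 2 O.
Implicit hydrogens by atom environment:
  2 × C (aromatic): 1 H each → 2
  2 × C (aromatic): no H
  1 × C: 3 H
  1 × C: 2 H
  1 × N: 1 H
  1 × O: 1 H
  1 × O (aromatic): no H
  Total hydrogens = 9.
Molecular formula: C6H9NO2

C6H9NO2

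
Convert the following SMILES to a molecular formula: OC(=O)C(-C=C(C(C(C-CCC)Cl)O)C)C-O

Heavy atoms from the SMILES: 12 C, 1 Cl, 4 O.
Implicit hydrogens by atom environment:
  4 × C: 2 H each → 8
  4 × C: 1 H each → 4
  3 × O: 1 H each → 3
  2 × C: 3 H each → 6
  2 × C: no H
  1 × Cl: no H
  1 × O: no H
  Total hydrogens = 21.
Molecular formula: C12H21ClO4

C12H21ClO4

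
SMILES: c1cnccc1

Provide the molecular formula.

C5H5N

Heavy atoms from the SMILES: 5 C, 1 N.
Implicit hydrogens by atom environment:
  5 × C (aromatic): 1 H each → 5
  1 × N (aromatic): no H
  Total hydrogens = 5.
Molecular formula: C5H5N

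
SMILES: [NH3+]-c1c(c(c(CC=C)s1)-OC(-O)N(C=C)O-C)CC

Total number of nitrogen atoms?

The symbol for nitrogen appears 2 times in the SMILES.

2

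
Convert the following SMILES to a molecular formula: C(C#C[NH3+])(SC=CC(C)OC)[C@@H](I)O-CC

Heavy atoms from the SMILES: 11 C, 1 I, 1 N, 2 O, 1 S.
Implicit hydrogens by atom environment:
  5 × C: 1 H each → 5
  3 × C: 3 H each → 9
  2 × C: no H
  2 × O: no H
  1 × C: 2 H
  1 × I: no H
  1 × N (charge +1): 3 H
  1 × S: no H
  Total hydrogens = 19.
Net charge +1.
Molecular formula: C11H19INO2S+

C11H19INO2S+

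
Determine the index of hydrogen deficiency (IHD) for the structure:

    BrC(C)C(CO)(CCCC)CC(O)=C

Molecular formula from the SMILES: C11H21BrO2.
DoU = (2C + 2 + N − H − X)/2 = (2·11 + 2 + 0 − 21 − 1)/2 = 2/2 = 1.
(Structurally: 0 ring(s) + 1 π bond(s) = 1.)

1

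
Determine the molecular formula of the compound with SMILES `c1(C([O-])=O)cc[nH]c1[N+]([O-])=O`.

Heavy atoms from the SMILES: 5 C, 2 N, 4 O.
Implicit hydrogens by atom environment:
  2 × C (aromatic): 1 H each → 2
  2 × C (aromatic): no H
  2 × O: no H
  2 × O (charge -1): no H
  1 × C: no H
  1 × N (aromatic): 1 H
  1 × N (charge +1): no H
  Total hydrogens = 3.
Net charge -1.
Molecular formula: C5H3N2O4-

C5H3N2O4-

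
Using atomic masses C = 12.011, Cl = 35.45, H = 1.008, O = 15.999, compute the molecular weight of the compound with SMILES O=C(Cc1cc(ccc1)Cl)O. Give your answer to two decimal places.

170.59

Molecular formula: C8H7ClO2.
M = 8×12.011 + 1×35.45 + 7×1.008 + 2×15.999 = 170.59 g/mol.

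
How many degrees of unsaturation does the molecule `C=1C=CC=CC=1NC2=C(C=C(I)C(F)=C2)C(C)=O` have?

9

Molecular formula from the SMILES: C14H11FINO.
DoU = (2C + 2 + N − H − X)/2 = (2·14 + 2 + 1 − 11 − 2)/2 = 18/2 = 9.
(Structurally: 2 ring(s) + 7 π bond(s) = 9.)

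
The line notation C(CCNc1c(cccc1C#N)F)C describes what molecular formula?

Heavy atoms from the SMILES: 11 C, 1 F, 2 N.
Implicit hydrogens by atom environment:
  3 × C: 2 H each → 6
  3 × C (aromatic): 1 H each → 3
  3 × C (aromatic): no H
  1 × C: 3 H
  1 × C: no H
  1 × F: no H
  1 × N: 1 H
  1 × N: no H
  Total hydrogens = 13.
Molecular formula: C11H13FN2

C11H13FN2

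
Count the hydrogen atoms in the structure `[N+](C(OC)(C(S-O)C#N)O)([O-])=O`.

Hydrogens are implicit in SMILES; fill each atom to its normal valence:
  2 × C: no H
  2 × O: 1 H each → 2
  2 × O: no H
  1 × C: 3 H
  1 × C: 1 H
  1 × N (charge +1): no H
  1 × N: no H
  1 × O (charge -1): no H
  1 × S: no H
  Total hydrogens = 6.

6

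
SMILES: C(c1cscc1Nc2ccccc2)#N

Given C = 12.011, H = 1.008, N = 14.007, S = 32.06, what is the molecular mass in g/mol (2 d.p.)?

200.26

Molecular formula: C11H8N2S.
M = 11×12.011 + 8×1.008 + 2×14.007 + 1×32.06 = 200.26 g/mol.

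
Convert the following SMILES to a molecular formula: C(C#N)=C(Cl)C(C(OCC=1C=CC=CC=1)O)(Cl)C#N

C13H10Cl2N2O2

Heavy atoms from the SMILES: 13 C, 2 Cl, 2 N, 2 O.
Implicit hydrogens by atom environment:
  5 × C (aromatic): 1 H each → 5
  4 × C: no H
  2 × C: 1 H each → 2
  2 × Cl: no H
  2 × N: no H
  1 × C: 2 H
  1 × C (aromatic): no H
  1 × O: 1 H
  1 × O: no H
  Total hydrogens = 10.
Molecular formula: C13H10Cl2N2O2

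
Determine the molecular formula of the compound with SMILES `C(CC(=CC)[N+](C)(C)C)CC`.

Heavy atoms from the SMILES: 10 C, 1 N.
Implicit hydrogens by atom environment:
  5 × C: 3 H each → 15
  3 × C: 2 H each → 6
  1 × C: 1 H
  1 × C: no H
  1 × N (charge +1): no H
  Total hydrogens = 22.
Net charge +1.
Molecular formula: C10H22N+

C10H22N+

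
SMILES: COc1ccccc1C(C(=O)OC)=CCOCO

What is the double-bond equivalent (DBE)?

Molecular formula from the SMILES: C13H16O5.
DoU = (2C + 2 + N − H − X)/2 = (2·13 + 2 + 0 − 16 − 0)/2 = 12/2 = 6.
(Structurally: 1 ring(s) + 5 π bond(s) = 6.)

6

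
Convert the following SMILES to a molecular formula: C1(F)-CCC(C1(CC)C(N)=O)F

Heavy atoms from the SMILES: 8 C, 2 F, 1 N, 1 O.
Implicit hydrogens by atom environment:
  3 × C: 2 H each → 6
  2 × C: 1 H each → 2
  2 × C: no H
  2 × F: no H
  1 × C: 3 H
  1 × N: 2 H
  1 × O: no H
  Total hydrogens = 13.
Molecular formula: C8H13F2NO

C8H13F2NO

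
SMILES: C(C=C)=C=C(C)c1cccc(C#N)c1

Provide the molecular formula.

C13H11N

Heavy atoms from the SMILES: 13 C, 1 N.
Implicit hydrogens by atom environment:
  4 × C (aromatic): 1 H each → 4
  3 × C: no H
  2 × C: 1 H each → 2
  2 × C (aromatic): no H
  1 × C: 3 H
  1 × C: 2 H
  1 × N: no H
  Total hydrogens = 11.
Molecular formula: C13H11N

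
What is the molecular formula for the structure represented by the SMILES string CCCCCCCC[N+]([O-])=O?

C8H17NO2

Heavy atoms from the SMILES: 8 C, 1 N, 2 O.
Implicit hydrogens by atom environment:
  7 × C: 2 H each → 14
  1 × C: 3 H
  1 × N (charge +1): no H
  1 × O: no H
  1 × O (charge -1): no H
  Total hydrogens = 17.
Molecular formula: C8H17NO2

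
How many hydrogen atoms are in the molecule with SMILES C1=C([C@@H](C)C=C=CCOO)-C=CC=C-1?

Hydrogens are implicit in SMILES; fill each atom to its normal valence:
  5 × C (aromatic): 1 H each → 5
  3 × C: 1 H each → 3
  1 × C: 3 H
  1 × C: 2 H
  1 × C: no H
  1 × C (aromatic): no H
  1 × O: 1 H
  1 × O: no H
  Total hydrogens = 14.

14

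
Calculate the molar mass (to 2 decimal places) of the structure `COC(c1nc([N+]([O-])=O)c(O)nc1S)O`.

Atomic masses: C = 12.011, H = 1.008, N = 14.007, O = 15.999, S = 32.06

Molecular formula: C6H7N3O5S.
M = 6×12.011 + 7×1.008 + 3×14.007 + 5×15.999 + 1×32.06 = 233.20 g/mol.

233.20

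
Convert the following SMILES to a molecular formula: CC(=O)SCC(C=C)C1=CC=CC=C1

C12H14OS

Heavy atoms from the SMILES: 12 C, 1 O, 1 S.
Implicit hydrogens by atom environment:
  5 × C (aromatic): 1 H each → 5
  2 × C: 2 H each → 4
  2 × C: 1 H each → 2
  1 × C: 3 H
  1 × C: no H
  1 × C (aromatic): no H
  1 × O: no H
  1 × S: no H
  Total hydrogens = 14.
Molecular formula: C12H14OS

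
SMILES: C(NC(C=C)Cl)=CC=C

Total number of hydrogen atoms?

Hydrogens are implicit in SMILES; fill each atom to its normal valence:
  5 × C: 1 H each → 5
  2 × C: 2 H each → 4
  1 × Cl: no H
  1 × N: 1 H
  Total hydrogens = 10.

10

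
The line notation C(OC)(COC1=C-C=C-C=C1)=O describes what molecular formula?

C9H10O3

Heavy atoms from the SMILES: 9 C, 3 O.
Implicit hydrogens by atom environment:
  5 × C (aromatic): 1 H each → 5
  3 × O: no H
  1 × C: 3 H
  1 × C: 2 H
  1 × C (aromatic): no H
  1 × C: no H
  Total hydrogens = 10.
Molecular formula: C9H10O3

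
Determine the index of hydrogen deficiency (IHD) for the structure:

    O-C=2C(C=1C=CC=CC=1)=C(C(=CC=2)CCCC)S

Molecular formula from the SMILES: C16H18OS.
DoU = (2C + 2 + N − H − X)/2 = (2·16 + 2 + 0 − 18 − 0)/2 = 16/2 = 8.
(Structurally: 2 ring(s) + 6 π bond(s) = 8.)

8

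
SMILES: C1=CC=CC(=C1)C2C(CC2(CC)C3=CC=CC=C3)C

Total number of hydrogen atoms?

22

Hydrogens are implicit in SMILES; fill each atom to its normal valence:
  10 × C (aromatic): 1 H each → 10
  2 × C: 3 H each → 6
  2 × C: 2 H each → 4
  2 × C: 1 H each → 2
  2 × C (aromatic): no H
  1 × C: no H
  Total hydrogens = 22.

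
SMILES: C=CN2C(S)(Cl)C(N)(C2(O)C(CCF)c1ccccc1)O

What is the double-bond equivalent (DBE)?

Molecular formula from the SMILES: C14H18ClFN2O2S.
DoU = (2C + 2 + N − H − X)/2 = (2·14 + 2 + 2 − 18 − 2)/2 = 12/2 = 6.
(Structurally: 2 ring(s) + 4 π bond(s) = 6.)

6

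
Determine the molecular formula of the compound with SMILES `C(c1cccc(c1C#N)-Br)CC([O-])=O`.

Heavy atoms from the SMILES: 1 Br, 10 C, 1 N, 2 O.
Implicit hydrogens by atom environment:
  3 × C (aromatic): 1 H each → 3
  3 × C (aromatic): no H
  2 × C: 2 H each → 4
  2 × C: no H
  1 × Br: no H
  1 × N: no H
  1 × O: no H
  1 × O (charge -1): no H
  Total hydrogens = 7.
Net charge -1.
Molecular formula: C10H7BrNO2-

C10H7BrNO2-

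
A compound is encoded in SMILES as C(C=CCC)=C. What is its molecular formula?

Heavy atoms from the SMILES: 6 C.
Implicit hydrogens by atom environment:
  3 × C: 1 H each → 3
  2 × C: 2 H each → 4
  1 × C: 3 H
  Total hydrogens = 10.
Molecular formula: C6H10

C6H10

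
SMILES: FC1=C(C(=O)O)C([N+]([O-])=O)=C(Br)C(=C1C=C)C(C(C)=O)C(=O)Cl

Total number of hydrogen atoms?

Hydrogens are implicit in SMILES; fill each atom to its normal valence:
  6 × C (aromatic): no H
  4 × O: no H
  3 × C: no H
  2 × C: 1 H each → 2
  1 × Br: no H
  1 × C: 3 H
  1 × C: 2 H
  1 × Cl: no H
  1 × F: no H
  1 × N (charge +1): no H
  1 × O: 1 H
  1 × O (charge -1): no H
  Total hydrogens = 8.

8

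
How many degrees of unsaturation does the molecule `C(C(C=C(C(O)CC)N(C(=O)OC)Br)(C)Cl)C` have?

2

Molecular formula from the SMILES: C11H19BrClNO3.
DoU = (2C + 2 + N − H − X)/2 = (2·11 + 2 + 1 − 19 − 2)/2 = 4/2 = 2.
(Structurally: 0 ring(s) + 2 π bond(s) = 2.)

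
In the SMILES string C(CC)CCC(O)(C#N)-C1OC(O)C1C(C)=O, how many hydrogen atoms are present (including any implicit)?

19

Hydrogens are implicit in SMILES; fill each atom to its normal valence:
  4 × C: 2 H each → 8
  3 × C: 1 H each → 3
  3 × C: no H
  2 × C: 3 H each → 6
  2 × O: 1 H each → 2
  2 × O: no H
  1 × N: no H
  Total hydrogens = 19.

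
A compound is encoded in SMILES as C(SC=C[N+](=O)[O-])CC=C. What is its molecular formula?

Heavy atoms from the SMILES: 6 C, 1 N, 2 O, 1 S.
Implicit hydrogens by atom environment:
  3 × C: 2 H each → 6
  3 × C: 1 H each → 3
  1 × N (charge +1): no H
  1 × O: no H
  1 × O (charge -1): no H
  1 × S: no H
  Total hydrogens = 9.
Molecular formula: C6H9NO2S

C6H9NO2S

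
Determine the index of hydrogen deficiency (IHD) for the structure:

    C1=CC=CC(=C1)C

Molecular formula from the SMILES: C7H8.
DoU = (2C + 2 + N − H − X)/2 = (2·7 + 2 + 0 − 8 − 0)/2 = 8/2 = 4.
(Structurally: 1 ring(s) + 3 π bond(s) = 4.)

4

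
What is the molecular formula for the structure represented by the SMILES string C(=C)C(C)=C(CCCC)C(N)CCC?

C13H25N

Heavy atoms from the SMILES: 13 C, 1 N.
Implicit hydrogens by atom environment:
  6 × C: 2 H each → 12
  3 × C: 3 H each → 9
  2 × C: 1 H each → 2
  2 × C: no H
  1 × N: 2 H
  Total hydrogens = 25.
Molecular formula: C13H25N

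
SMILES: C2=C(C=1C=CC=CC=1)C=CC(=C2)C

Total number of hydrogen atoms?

Hydrogens are implicit in SMILES; fill each atom to its normal valence:
  9 × C (aromatic): 1 H each → 9
  3 × C (aromatic): no H
  1 × C: 3 H
  Total hydrogens = 12.

12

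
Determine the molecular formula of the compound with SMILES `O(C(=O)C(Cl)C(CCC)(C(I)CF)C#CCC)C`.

Heavy atoms from the SMILES: 13 C, 1 Cl, 1 F, 1 I, 2 O.
Implicit hydrogens by atom environment:
  4 × C: 2 H each → 8
  4 × C: no H
  3 × C: 3 H each → 9
  2 × C: 1 H each → 2
  2 × O: no H
  1 × Cl: no H
  1 × F: no H
  1 × I: no H
  Total hydrogens = 19.
Molecular formula: C13H19ClFIO2

C13H19ClFIO2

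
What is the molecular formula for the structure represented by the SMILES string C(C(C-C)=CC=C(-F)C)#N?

Heavy atoms from the SMILES: 8 C, 1 F, 1 N.
Implicit hydrogens by atom environment:
  3 × C: no H
  2 × C: 3 H each → 6
  2 × C: 1 H each → 2
  1 × C: 2 H
  1 × F: no H
  1 × N: no H
  Total hydrogens = 10.
Molecular formula: C8H10FN

C8H10FN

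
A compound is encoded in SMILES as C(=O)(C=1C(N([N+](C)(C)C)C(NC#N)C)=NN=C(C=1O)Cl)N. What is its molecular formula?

C11H17ClN7O2+

Heavy atoms from the SMILES: 11 C, 1 Cl, 7 N, 2 O.
Implicit hydrogens by atom environment:
  4 × C: 3 H each → 12
  4 × C (aromatic): no H
  2 × C: no H
  2 × N (aromatic): no H
  2 × N: no H
  1 × C: 1 H
  1 × Cl: no H
  1 × N: 2 H
  1 × N: 1 H
  1 × N (charge +1): no H
  1 × O: 1 H
  1 × O: no H
  Total hydrogens = 17.
Net charge +1.
Molecular formula: C11H17ClN7O2+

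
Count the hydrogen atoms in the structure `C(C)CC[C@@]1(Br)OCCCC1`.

17

Hydrogens are implicit in SMILES; fill each atom to its normal valence:
  7 × C: 2 H each → 14
  1 × Br: no H
  1 × C: 3 H
  1 × C: no H
  1 × O: no H
  Total hydrogens = 17.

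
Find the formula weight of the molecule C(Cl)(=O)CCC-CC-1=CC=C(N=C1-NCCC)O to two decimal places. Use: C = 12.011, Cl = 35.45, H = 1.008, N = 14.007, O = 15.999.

Molecular formula: C13H19ClN2O2.
M = 13×12.011 + 1×35.45 + 19×1.008 + 2×14.007 + 2×15.999 = 270.76 g/mol.

270.76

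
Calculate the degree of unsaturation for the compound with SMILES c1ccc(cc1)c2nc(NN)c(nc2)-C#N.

10

Molecular formula from the SMILES: C11H9N5.
DoU = (2C + 2 + N − H − X)/2 = (2·11 + 2 + 5 − 9 − 0)/2 = 20/2 = 10.
(Structurally: 2 ring(s) + 8 π bond(s) = 10.)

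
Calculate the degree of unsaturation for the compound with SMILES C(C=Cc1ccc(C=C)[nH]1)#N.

7

Molecular formula from the SMILES: C9H8N2.
DoU = (2C + 2 + N − H − X)/2 = (2·9 + 2 + 2 − 8 − 0)/2 = 14/2 = 7.
(Structurally: 1 ring(s) + 6 π bond(s) = 7.)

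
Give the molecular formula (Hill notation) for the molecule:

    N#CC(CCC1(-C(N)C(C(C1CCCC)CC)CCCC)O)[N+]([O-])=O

Heavy atoms from the SMILES: 19 C, 3 N, 3 O.
Implicit hydrogens by atom environment:
  9 × C: 2 H each → 18
  5 × C: 1 H each → 5
  3 × C: 3 H each → 9
  2 × C: no H
  1 × N: 2 H
  1 × N: no H
  1 × N (charge +1): no H
  1 × O: 1 H
  1 × O: no H
  1 × O (charge -1): no H
  Total hydrogens = 35.
Molecular formula: C19H35N3O3

C19H35N3O3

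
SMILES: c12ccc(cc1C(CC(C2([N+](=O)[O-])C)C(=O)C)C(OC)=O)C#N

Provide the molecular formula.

Heavy atoms from the SMILES: 16 C, 2 N, 5 O.
Implicit hydrogens by atom environment:
  4 × C: no H
  4 × O: no H
  3 × C: 3 H each → 9
  3 × C (aromatic): 1 H each → 3
  3 × C (aromatic): no H
  2 × C: 1 H each → 2
  1 × C: 2 H
  1 × N: no H
  1 × N (charge +1): no H
  1 × O (charge -1): no H
  Total hydrogens = 16.
Molecular formula: C16H16N2O5

C16H16N2O5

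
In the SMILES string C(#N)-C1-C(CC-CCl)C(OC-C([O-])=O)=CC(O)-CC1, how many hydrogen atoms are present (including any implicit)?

Hydrogens are implicit in SMILES; fill each atom to its normal valence:
  6 × C: 2 H each → 12
  4 × C: 1 H each → 4
  3 × C: no H
  2 × O: no H
  1 × Cl: no H
  1 × N: no H
  1 × O: 1 H
  1 × O (charge -1): no H
  Total hydrogens = 17.

17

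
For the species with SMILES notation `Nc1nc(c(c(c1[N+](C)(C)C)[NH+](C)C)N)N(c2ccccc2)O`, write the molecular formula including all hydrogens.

[C16H26N6O]2+

Heavy atoms from the SMILES: 16 C, 6 N, 1 O.
Implicit hydrogens by atom environment:
  6 × C (aromatic): no H
  5 × C: 3 H each → 15
  5 × C (aromatic): 1 H each → 5
  2 × N: 2 H each → 4
  1 × N (charge +1): 1 H
  1 × N (aromatic): no H
  1 × N: no H
  1 × N (charge +1): no H
  1 × O: 1 H
  Total hydrogens = 26.
Net charge +2.
Molecular formula: [C16H26N6O]2+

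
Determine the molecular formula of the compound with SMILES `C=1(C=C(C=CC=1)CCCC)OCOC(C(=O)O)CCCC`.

Heavy atoms from the SMILES: 17 C, 4 O.
Implicit hydrogens by atom environment:
  7 × C: 2 H each → 14
  4 × C (aromatic): 1 H each → 4
  3 × O: no H
  2 × C: 3 H each → 6
  2 × C (aromatic): no H
  1 × C: 1 H
  1 × C: no H
  1 × O: 1 H
  Total hydrogens = 26.
Molecular formula: C17H26O4

C17H26O4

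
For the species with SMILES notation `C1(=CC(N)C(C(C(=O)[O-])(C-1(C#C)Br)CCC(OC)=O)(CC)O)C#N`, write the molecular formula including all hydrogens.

C16H18BrN2O5-

Heavy atoms from the SMILES: 1 Br, 16 C, 2 N, 5 O.
Implicit hydrogens by atom environment:
  8 × C: no H
  3 × C: 2 H each → 6
  3 × C: 1 H each → 3
  3 × O: no H
  2 × C: 3 H each → 6
  1 × Br: no H
  1 × N: 2 H
  1 × N: no H
  1 × O: 1 H
  1 × O (charge -1): no H
  Total hydrogens = 18.
Net charge -1.
Molecular formula: C16H18BrN2O5-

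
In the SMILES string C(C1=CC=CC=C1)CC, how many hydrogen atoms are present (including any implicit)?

Hydrogens are implicit in SMILES; fill each atom to its normal valence:
  5 × C (aromatic): 1 H each → 5
  2 × C: 2 H each → 4
  1 × C: 3 H
  1 × C (aromatic): no H
  Total hydrogens = 12.

12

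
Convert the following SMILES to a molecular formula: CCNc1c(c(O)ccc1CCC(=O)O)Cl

C11H14ClNO3

Heavy atoms from the SMILES: 11 C, 1 Cl, 1 N, 3 O.
Implicit hydrogens by atom environment:
  4 × C (aromatic): no H
  3 × C: 2 H each → 6
  2 × C (aromatic): 1 H each → 2
  2 × O: 1 H each → 2
  1 × C: 3 H
  1 × C: no H
  1 × Cl: no H
  1 × N: 1 H
  1 × O: no H
  Total hydrogens = 14.
Molecular formula: C11H14ClNO3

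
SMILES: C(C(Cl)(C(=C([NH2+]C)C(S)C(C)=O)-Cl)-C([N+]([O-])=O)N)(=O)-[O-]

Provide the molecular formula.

C9H13Cl2N3O5S

Heavy atoms from the SMILES: 9 C, 2 Cl, 3 N, 5 O, 1 S.
Implicit hydrogens by atom environment:
  5 × C: no H
  3 × O: no H
  2 × C: 3 H each → 6
  2 × C: 1 H each → 2
  2 × Cl: no H
  2 × O (charge -1): no H
  1 × N (charge +1): 2 H
  1 × N: 2 H
  1 × N (charge +1): no H
  1 × S: 1 H
  Total hydrogens = 13.
Molecular formula: C9H13Cl2N3O5S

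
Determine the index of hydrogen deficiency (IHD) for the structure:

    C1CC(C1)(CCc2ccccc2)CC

5

Molecular formula from the SMILES: C14H20.
DoU = (2C + 2 + N − H − X)/2 = (2·14 + 2 + 0 − 20 − 0)/2 = 10/2 = 5.
(Structurally: 2 ring(s) + 3 π bond(s) = 5.)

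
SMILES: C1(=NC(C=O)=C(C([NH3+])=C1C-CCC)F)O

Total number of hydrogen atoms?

Hydrogens are implicit in SMILES; fill each atom to its normal valence:
  5 × C (aromatic): no H
  3 × C: 2 H each → 6
  1 × C: 3 H
  1 × C: 1 H
  1 × F: no H
  1 × N (charge +1): 3 H
  1 × N (aromatic): no H
  1 × O: 1 H
  1 × O: no H
  Total hydrogens = 14.

14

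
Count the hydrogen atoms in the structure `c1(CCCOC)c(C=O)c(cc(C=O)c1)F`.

Hydrogens are implicit in SMILES; fill each atom to its normal valence:
  4 × C (aromatic): no H
  3 × C: 2 H each → 6
  3 × O: no H
  2 × C (aromatic): 1 H each → 2
  2 × C: 1 H each → 2
  1 × C: 3 H
  1 × F: no H
  Total hydrogens = 13.

13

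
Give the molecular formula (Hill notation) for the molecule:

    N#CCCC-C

Heavy atoms from the SMILES: 5 C, 1 N.
Implicit hydrogens by atom environment:
  3 × C: 2 H each → 6
  1 × C: 3 H
  1 × C: no H
  1 × N: no H
  Total hydrogens = 9.
Molecular formula: C5H9N

C5H9N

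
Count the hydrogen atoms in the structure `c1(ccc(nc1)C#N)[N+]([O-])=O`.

3

Hydrogens are implicit in SMILES; fill each atom to its normal valence:
  3 × C (aromatic): 1 H each → 3
  2 × C (aromatic): no H
  1 × C: no H
  1 × N (aromatic): no H
  1 × N (charge +1): no H
  1 × N: no H
  1 × O: no H
  1 × O (charge -1): no H
  Total hydrogens = 3.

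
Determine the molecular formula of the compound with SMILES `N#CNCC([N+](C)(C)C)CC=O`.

C8H16N3O+

Heavy atoms from the SMILES: 8 C, 3 N, 1 O.
Implicit hydrogens by atom environment:
  3 × C: 3 H each → 9
  2 × C: 2 H each → 4
  2 × C: 1 H each → 2
  1 × C: no H
  1 × N: 1 H
  1 × N (charge +1): no H
  1 × N: no H
  1 × O: no H
  Total hydrogens = 16.
Net charge +1.
Molecular formula: C8H16N3O+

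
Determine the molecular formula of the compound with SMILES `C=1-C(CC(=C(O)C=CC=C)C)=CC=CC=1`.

C14H16O

Heavy atoms from the SMILES: 14 C, 1 O.
Implicit hydrogens by atom environment:
  5 × C (aromatic): 1 H each → 5
  3 × C: 1 H each → 3
  2 × C: 2 H each → 4
  2 × C: no H
  1 × C: 3 H
  1 × C (aromatic): no H
  1 × O: 1 H
  Total hydrogens = 16.
Molecular formula: C14H16O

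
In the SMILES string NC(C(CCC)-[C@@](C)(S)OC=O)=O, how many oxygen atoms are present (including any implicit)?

3

The symbol for oxygen appears 3 times in the SMILES.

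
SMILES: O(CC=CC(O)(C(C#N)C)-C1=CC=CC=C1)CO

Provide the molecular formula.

Heavy atoms from the SMILES: 14 C, 1 N, 3 O.
Implicit hydrogens by atom environment:
  5 × C (aromatic): 1 H each → 5
  3 × C: 1 H each → 3
  2 × C: 2 H each → 4
  2 × C: no H
  2 × O: 1 H each → 2
  1 × C: 3 H
  1 × C (aromatic): no H
  1 × N: no H
  1 × O: no H
  Total hydrogens = 17.
Molecular formula: C14H17NO3

C14H17NO3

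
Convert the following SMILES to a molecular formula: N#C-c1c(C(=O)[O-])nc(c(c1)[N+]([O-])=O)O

C7H2N3O5-

Heavy atoms from the SMILES: 7 C, 3 N, 5 O.
Implicit hydrogens by atom environment:
  4 × C (aromatic): no H
  2 × C: no H
  2 × O: no H
  2 × O (charge -1): no H
  1 × C (aromatic): 1 H
  1 × N (aromatic): no H
  1 × N: no H
  1 × N (charge +1): no H
  1 × O: 1 H
  Total hydrogens = 2.
Net charge -1.
Molecular formula: C7H2N3O5-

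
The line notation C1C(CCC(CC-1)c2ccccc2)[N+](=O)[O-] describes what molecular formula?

Heavy atoms from the SMILES: 13 C, 1 N, 2 O.
Implicit hydrogens by atom environment:
  5 × C: 2 H each → 10
  5 × C (aromatic): 1 H each → 5
  2 × C: 1 H each → 2
  1 × C (aromatic): no H
  1 × N (charge +1): no H
  1 × O: no H
  1 × O (charge -1): no H
  Total hydrogens = 17.
Molecular formula: C13H17NO2

C13H17NO2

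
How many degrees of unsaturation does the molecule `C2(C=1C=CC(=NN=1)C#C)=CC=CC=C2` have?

10

Molecular formula from the SMILES: C12H8N2.
DoU = (2C + 2 + N − H − X)/2 = (2·12 + 2 + 2 − 8 − 0)/2 = 20/2 = 10.
(Structurally: 2 ring(s) + 8 π bond(s) = 10.)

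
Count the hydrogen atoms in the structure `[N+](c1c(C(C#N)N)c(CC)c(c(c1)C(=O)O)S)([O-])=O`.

Hydrogens are implicit in SMILES; fill each atom to its normal valence:
  5 × C (aromatic): no H
  2 × C: no H
  2 × O: no H
  1 × C: 3 H
  1 × C: 2 H
  1 × C (aromatic): 1 H
  1 × C: 1 H
  1 × N: 2 H
  1 × N: no H
  1 × N (charge +1): no H
  1 × O: 1 H
  1 × O (charge -1): no H
  1 × S: 1 H
  Total hydrogens = 11.

11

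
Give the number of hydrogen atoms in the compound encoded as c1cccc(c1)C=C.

Hydrogens are implicit in SMILES; fill each atom to its normal valence:
  5 × C (aromatic): 1 H each → 5
  1 × C: 2 H
  1 × C: 1 H
  1 × C (aromatic): no H
  Total hydrogens = 8.

8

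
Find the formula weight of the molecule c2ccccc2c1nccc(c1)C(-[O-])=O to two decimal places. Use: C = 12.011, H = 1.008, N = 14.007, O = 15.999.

198.20

Molecular formula: C12H8NO2-.
M = 12×12.011 + 8×1.008 + 1×14.007 + 2×15.999 = 198.20 g/mol.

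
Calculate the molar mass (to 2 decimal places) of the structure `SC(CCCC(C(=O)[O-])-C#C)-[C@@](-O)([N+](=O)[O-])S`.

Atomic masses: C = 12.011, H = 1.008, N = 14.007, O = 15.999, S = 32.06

Molecular formula: C9H12NO5S2-.
M = 9×12.011 + 12×1.008 + 1×14.007 + 5×15.999 + 2×32.06 = 278.32 g/mol.

278.32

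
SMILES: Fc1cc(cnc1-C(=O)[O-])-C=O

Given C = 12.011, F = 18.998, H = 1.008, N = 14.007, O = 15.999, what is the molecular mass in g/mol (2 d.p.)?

Molecular formula: C7H3FNO3-.
M = 7×12.011 + 1×18.998 + 3×1.008 + 1×14.007 + 3×15.999 = 168.10 g/mol.

168.10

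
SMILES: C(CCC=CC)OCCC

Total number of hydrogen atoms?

18

Hydrogens are implicit in SMILES; fill each atom to its normal valence:
  5 × C: 2 H each → 10
  2 × C: 3 H each → 6
  2 × C: 1 H each → 2
  1 × O: no H
  Total hydrogens = 18.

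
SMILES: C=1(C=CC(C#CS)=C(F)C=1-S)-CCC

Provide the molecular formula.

Heavy atoms from the SMILES: 11 C, 1 F, 2 S.
Implicit hydrogens by atom environment:
  4 × C (aromatic): no H
  2 × C: 2 H each → 4
  2 × C (aromatic): 1 H each → 2
  2 × C: no H
  2 × S: 1 H each → 2
  1 × C: 3 H
  1 × F: no H
  Total hydrogens = 11.
Molecular formula: C11H11FS2

C11H11FS2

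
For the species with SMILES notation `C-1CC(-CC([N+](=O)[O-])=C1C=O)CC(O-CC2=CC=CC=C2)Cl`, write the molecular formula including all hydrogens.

C16H18ClNO4

Heavy atoms from the SMILES: 16 C, 1 Cl, 1 N, 4 O.
Implicit hydrogens by atom environment:
  5 × C: 2 H each → 10
  5 × C (aromatic): 1 H each → 5
  3 × C: 1 H each → 3
  3 × O: no H
  2 × C: no H
  1 × C (aromatic): no H
  1 × Cl: no H
  1 × N (charge +1): no H
  1 × O (charge -1): no H
  Total hydrogens = 18.
Molecular formula: C16H18ClNO4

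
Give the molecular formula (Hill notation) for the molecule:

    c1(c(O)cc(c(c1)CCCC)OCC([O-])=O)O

C12H15O5-

Heavy atoms from the SMILES: 12 C, 5 O.
Implicit hydrogens by atom environment:
  4 × C: 2 H each → 8
  4 × C (aromatic): no H
  2 × C (aromatic): 1 H each → 2
  2 × O: 1 H each → 2
  2 × O: no H
  1 × C: 3 H
  1 × C: no H
  1 × O (charge -1): no H
  Total hydrogens = 15.
Net charge -1.
Molecular formula: C12H15O5-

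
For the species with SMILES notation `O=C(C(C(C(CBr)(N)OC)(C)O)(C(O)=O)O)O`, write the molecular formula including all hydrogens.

Heavy atoms from the SMILES: 1 Br, 8 C, 1 N, 7 O.
Implicit hydrogens by atom environment:
  5 × C: no H
  4 × O: 1 H each → 4
  3 × O: no H
  2 × C: 3 H each → 6
  1 × Br: no H
  1 × C: 2 H
  1 × N: 2 H
  Total hydrogens = 14.
Molecular formula: C8H14BrNO7

C8H14BrNO7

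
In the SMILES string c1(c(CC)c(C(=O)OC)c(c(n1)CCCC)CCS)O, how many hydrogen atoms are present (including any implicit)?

Hydrogens are implicit in SMILES; fill each atom to its normal valence:
  6 × C: 2 H each → 12
  5 × C (aromatic): no H
  3 × C: 3 H each → 9
  2 × O: no H
  1 × C: no H
  1 × N (aromatic): no H
  1 × O: 1 H
  1 × S: 1 H
  Total hydrogens = 23.

23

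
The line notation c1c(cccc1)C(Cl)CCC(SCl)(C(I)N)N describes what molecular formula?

C11H15Cl2IN2S

Heavy atoms from the SMILES: 11 C, 2 Cl, 1 I, 2 N, 1 S.
Implicit hydrogens by atom environment:
  5 × C (aromatic): 1 H each → 5
  2 × C: 2 H each → 4
  2 × C: 1 H each → 2
  2 × Cl: no H
  2 × N: 2 H each → 4
  1 × C: no H
  1 × C (aromatic): no H
  1 × I: no H
  1 × S: no H
  Total hydrogens = 15.
Molecular formula: C11H15Cl2IN2S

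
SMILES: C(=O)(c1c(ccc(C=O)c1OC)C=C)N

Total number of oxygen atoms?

The symbol for oxygen appears 3 times in the SMILES.

3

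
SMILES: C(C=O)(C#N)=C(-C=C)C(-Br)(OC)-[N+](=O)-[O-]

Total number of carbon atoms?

The symbol for carbon appears 8 times in the SMILES.

8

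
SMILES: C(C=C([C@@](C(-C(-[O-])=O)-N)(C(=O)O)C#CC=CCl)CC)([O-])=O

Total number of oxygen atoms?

The symbol for oxygen appears 6 times in the SMILES.

6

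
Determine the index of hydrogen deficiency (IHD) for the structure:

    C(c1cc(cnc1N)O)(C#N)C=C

7

Molecular formula from the SMILES: C9H9N3O.
DoU = (2C + 2 + N − H − X)/2 = (2·9 + 2 + 3 − 9 − 0)/2 = 14/2 = 7.
(Structurally: 1 ring(s) + 6 π bond(s) = 7.)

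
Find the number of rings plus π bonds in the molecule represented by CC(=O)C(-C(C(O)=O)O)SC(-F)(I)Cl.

Molecular formula from the SMILES: C6H7ClFIO4S.
DoU = (2C + 2 + N − H − X)/2 = (2·6 + 2 + 0 − 7 − 3)/2 = 4/2 = 2.
(Structurally: 0 ring(s) + 2 π bond(s) = 2.)

2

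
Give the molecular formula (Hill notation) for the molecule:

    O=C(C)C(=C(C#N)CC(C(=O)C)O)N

Heavy atoms from the SMILES: 9 C, 2 N, 3 O.
Implicit hydrogens by atom environment:
  5 × C: no H
  2 × C: 3 H each → 6
  2 × O: no H
  1 × C: 2 H
  1 × C: 1 H
  1 × N: 2 H
  1 × N: no H
  1 × O: 1 H
  Total hydrogens = 12.
Molecular formula: C9H12N2O3

C9H12N2O3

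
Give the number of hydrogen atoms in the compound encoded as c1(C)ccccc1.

Hydrogens are implicit in SMILES; fill each atom to its normal valence:
  5 × C (aromatic): 1 H each → 5
  1 × C: 3 H
  1 × C (aromatic): no H
  Total hydrogens = 8.

8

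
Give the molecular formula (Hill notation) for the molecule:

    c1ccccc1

C6H6

Heavy atoms from the SMILES: 6 C.
Implicit hydrogens by atom environment:
  6 × C (aromatic): 1 H each → 6
  Total hydrogens = 6.
Molecular formula: C6H6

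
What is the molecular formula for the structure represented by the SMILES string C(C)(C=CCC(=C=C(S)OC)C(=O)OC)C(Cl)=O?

Heavy atoms from the SMILES: 12 C, 1 Cl, 4 O, 1 S.
Implicit hydrogens by atom environment:
  5 × C: no H
  4 × O: no H
  3 × C: 3 H each → 9
  3 × C: 1 H each → 3
  1 × C: 2 H
  1 × Cl: no H
  1 × S: 1 H
  Total hydrogens = 15.
Molecular formula: C12H15ClO4S

C12H15ClO4S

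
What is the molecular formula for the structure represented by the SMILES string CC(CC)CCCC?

Heavy atoms from the SMILES: 8 C.
Implicit hydrogens by atom environment:
  4 × C: 2 H each → 8
  3 × C: 3 H each → 9
  1 × C: 1 H
  Total hydrogens = 18.
Molecular formula: C8H18

C8H18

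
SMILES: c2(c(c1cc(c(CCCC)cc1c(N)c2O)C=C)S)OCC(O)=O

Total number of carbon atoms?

18

The symbol for carbon appears 18 times in the SMILES. Lowercase c denotes aromatic carbon and counts toward C.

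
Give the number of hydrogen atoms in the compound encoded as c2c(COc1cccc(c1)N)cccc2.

Hydrogens are implicit in SMILES; fill each atom to its normal valence:
  9 × C (aromatic): 1 H each → 9
  3 × C (aromatic): no H
  1 × C: 2 H
  1 × N: 2 H
  1 × O: no H
  Total hydrogens = 13.

13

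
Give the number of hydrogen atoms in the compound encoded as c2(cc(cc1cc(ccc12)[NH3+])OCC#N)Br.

Hydrogens are implicit in SMILES; fill each atom to its normal valence:
  5 × C (aromatic): 1 H each → 5
  5 × C (aromatic): no H
  1 × Br: no H
  1 × C: 2 H
  1 × C: no H
  1 × N (charge +1): 3 H
  1 × N: no H
  1 × O: no H
  Total hydrogens = 10.

10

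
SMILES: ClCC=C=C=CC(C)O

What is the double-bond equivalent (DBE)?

Molecular formula from the SMILES: C7H9ClO.
DoU = (2C + 2 + N − H − X)/2 = (2·7 + 2 + 0 − 9 − 1)/2 = 6/2 = 3.
(Structurally: 0 ring(s) + 3 π bond(s) = 3.)

3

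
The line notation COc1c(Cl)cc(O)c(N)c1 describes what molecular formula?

Heavy atoms from the SMILES: 7 C, 1 Cl, 1 N, 2 O.
Implicit hydrogens by atom environment:
  4 × C (aromatic): no H
  2 × C (aromatic): 1 H each → 2
  1 × C: 3 H
  1 × Cl: no H
  1 × N: 2 H
  1 × O: 1 H
  1 × O: no H
  Total hydrogens = 8.
Molecular formula: C7H8ClNO2

C7H8ClNO2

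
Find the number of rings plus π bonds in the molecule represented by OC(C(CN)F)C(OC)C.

0

Molecular formula from the SMILES: C6H14FNO2.
DoU = (2C + 2 + N − H − X)/2 = (2·6 + 2 + 1 − 14 − 1)/2 = 0/2 = 0.
(Structurally: 0 ring(s) + 0 π bond(s) = 0.)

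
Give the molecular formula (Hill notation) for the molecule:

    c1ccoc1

Heavy atoms from the SMILES: 4 C, 1 O.
Implicit hydrogens by atom environment:
  4 × C (aromatic): 1 H each → 4
  1 × O (aromatic): no H
  Total hydrogens = 4.
Molecular formula: C4H4O

C4H4O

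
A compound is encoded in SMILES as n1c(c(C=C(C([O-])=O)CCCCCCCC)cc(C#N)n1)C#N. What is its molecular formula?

C17H19N4O2-

Heavy atoms from the SMILES: 17 C, 4 N, 2 O.
Implicit hydrogens by atom environment:
  7 × C: 2 H each → 14
  4 × C: no H
  3 × C (aromatic): no H
  2 × N (aromatic): no H
  2 × N: no H
  1 × C: 3 H
  1 × C (aromatic): 1 H
  1 × C: 1 H
  1 × O: no H
  1 × O (charge -1): no H
  Total hydrogens = 19.
Net charge -1.
Molecular formula: C17H19N4O2-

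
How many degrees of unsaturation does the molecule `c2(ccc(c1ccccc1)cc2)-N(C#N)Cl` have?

10

Molecular formula from the SMILES: C13H9ClN2.
DoU = (2C + 2 + N − H − X)/2 = (2·13 + 2 + 2 − 9 − 1)/2 = 20/2 = 10.
(Structurally: 2 ring(s) + 8 π bond(s) = 10.)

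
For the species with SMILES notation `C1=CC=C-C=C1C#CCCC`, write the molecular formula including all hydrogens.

C11H12

Heavy atoms from the SMILES: 11 C.
Implicit hydrogens by atom environment:
  5 × C (aromatic): 1 H each → 5
  2 × C: 2 H each → 4
  2 × C: no H
  1 × C: 3 H
  1 × C (aromatic): no H
  Total hydrogens = 12.
Molecular formula: C11H12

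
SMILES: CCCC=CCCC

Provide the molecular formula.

Heavy atoms from the SMILES: 8 C.
Implicit hydrogens by atom environment:
  4 × C: 2 H each → 8
  2 × C: 3 H each → 6
  2 × C: 1 H each → 2
  Total hydrogens = 16.
Molecular formula: C8H16

C8H16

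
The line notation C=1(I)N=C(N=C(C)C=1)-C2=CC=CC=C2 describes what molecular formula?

Heavy atoms from the SMILES: 11 C, 1 I, 2 N.
Implicit hydrogens by atom environment:
  6 × C (aromatic): 1 H each → 6
  4 × C (aromatic): no H
  2 × N (aromatic): no H
  1 × C: 3 H
  1 × I: no H
  Total hydrogens = 9.
Molecular formula: C11H9IN2

C11H9IN2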